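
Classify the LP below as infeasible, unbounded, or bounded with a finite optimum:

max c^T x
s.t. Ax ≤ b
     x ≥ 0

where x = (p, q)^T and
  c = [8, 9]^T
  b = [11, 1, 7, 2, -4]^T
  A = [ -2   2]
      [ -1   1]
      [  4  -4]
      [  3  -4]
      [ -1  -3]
Feasible point: (1, 1) satisfies every constraint, so the LP is feasible.
Direction d = (1, 1): for each constraint row a, a·d ≤ 0 —
  (-2)(1) + (2)(1) = 0 ≤ 0
  (-1)(1) + (1)(1) = 0 ≤ 0
  (4)(1) + (-4)(1) = 0 ≤ 0
  (3)(1) + (-4)(1) = -1 ≤ 0
  (-1)(1) + (-3)(1) = -4 ≤ 0
and d ≥ 0, so (1, 1) + t·d stays feasible for every t ≥ 0. Along this ray z = 8p + 9q changes by 17 per unit t, so z → +∞.

Unbounded — the objective can increase without bound over the feasible region.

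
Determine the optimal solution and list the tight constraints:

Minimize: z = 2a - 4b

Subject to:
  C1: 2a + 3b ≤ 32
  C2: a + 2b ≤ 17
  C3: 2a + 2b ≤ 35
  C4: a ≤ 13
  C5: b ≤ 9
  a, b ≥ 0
Optimal: a = 0, b = 8.5
Binding: C2, a ≥ 0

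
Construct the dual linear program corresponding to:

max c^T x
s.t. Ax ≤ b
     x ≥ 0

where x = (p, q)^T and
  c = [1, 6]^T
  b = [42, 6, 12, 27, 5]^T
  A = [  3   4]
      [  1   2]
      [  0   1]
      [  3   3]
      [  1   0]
Minimize: z = 42y1 + 6y2 + 12y3 + 27y4 + 5y5

Subject to:
  C1: -3y1 - y2 - 3y4 - y5 ≤ -1
  C2: -4y1 - 2y2 - y3 - 3y4 ≤ -6
  y1, y2, y3, y4, y5 ≥ 0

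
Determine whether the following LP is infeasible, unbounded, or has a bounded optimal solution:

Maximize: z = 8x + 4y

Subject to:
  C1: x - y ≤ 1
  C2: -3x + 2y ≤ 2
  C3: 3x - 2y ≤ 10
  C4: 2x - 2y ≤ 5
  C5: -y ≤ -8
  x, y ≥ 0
Feasible point: (5, 8) satisfies every constraint, so the LP is feasible.
Direction d = (2, 3): for each constraint row a, a·d ≤ 0 —
  (1)(2) + (-1)(3) = -1 ≤ 0
  (-3)(2) + (2)(3) = 0 ≤ 0
  (3)(2) + (-2)(3) = 0 ≤ 0
  (2)(2) + (-2)(3) = -2 ≤ 0
  (0)(2) + (-1)(3) = -3 ≤ 0
and d ≥ 0, so (5, 8) + t·d stays feasible for every t ≥ 0. Along this ray z = 8x + 4y changes by 28 per unit t, so z → +∞.

Unbounded — the objective can increase without bound over the feasible region.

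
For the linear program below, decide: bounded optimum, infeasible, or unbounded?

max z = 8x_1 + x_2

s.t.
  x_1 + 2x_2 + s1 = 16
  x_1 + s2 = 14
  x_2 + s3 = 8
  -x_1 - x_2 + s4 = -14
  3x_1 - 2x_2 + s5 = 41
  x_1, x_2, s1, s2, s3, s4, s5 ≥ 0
The point (14, 1) satisfies every constraint, so the LP is feasible; the constraints give x_1 ≤ 14 and x_2 ≤ 8, which with x_1, x_2 ≥ 0 keep the feasible region inside a bounded box. A feasible, bounded LP attains a finite optimum at a vertex.

Evaluating z = 8x_1 + x_2 at each vertex:
  (13.8, 0.2): z = 110.6
  (14, 0.5): z = 112.5
  (14, 1): z = 113
  (12, 2): z = 98

The LP has an optimal solution: (14, 1) with z = 113.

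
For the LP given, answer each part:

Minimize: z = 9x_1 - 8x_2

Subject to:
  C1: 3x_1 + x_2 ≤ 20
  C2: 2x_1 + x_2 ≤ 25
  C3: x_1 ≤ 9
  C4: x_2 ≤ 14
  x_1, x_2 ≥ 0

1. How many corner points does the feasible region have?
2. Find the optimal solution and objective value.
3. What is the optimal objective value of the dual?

1. 4
2. x_1 = 0, x_2 = 14, z = -112
3. -112 (by strong duality, equal to the primal optimum)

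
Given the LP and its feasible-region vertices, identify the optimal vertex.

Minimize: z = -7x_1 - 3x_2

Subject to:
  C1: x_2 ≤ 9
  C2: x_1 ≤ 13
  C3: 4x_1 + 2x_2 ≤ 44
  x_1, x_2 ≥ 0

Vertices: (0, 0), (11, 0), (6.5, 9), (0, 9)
Evaluating z = -7x_1 - 3x_2 at each vertex:
  (0, 0): z = 0
  (11, 0): z = -77
  (6.5, 9): z = -72.5
  (0, 9): z = -27

The smallest value is z = -77, attained at (11, 0).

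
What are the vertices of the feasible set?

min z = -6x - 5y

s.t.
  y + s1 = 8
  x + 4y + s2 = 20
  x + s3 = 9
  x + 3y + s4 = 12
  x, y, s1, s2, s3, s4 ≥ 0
Each vertex is the intersection of two constraint boundaries that also satisfies all remaining constraints:
  x = 0 and y = 0 → (0, 0)
  x = 9 and y = 0 → (9, 0)
  x = 9 and x + 3y = 12 → (9, 1)
  x + 3y = 12 and x = 0 → (0, 4)

Vertices: (0, 0), (9, 0), (9, 1), (0, 4)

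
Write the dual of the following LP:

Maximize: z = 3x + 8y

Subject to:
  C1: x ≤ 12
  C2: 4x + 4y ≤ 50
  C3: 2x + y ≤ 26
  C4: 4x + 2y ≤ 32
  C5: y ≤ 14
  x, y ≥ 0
Minimize: z = 12y1 + 50y2 + 26y3 + 32y4 + 14y5

Subject to:
  C1: -y1 - 4y2 - 2y3 - 4y4 ≤ -3
  C2: -4y2 - y3 - 2y4 - y5 ≤ -8
  y1, y2, y3, y4, y5 ≥ 0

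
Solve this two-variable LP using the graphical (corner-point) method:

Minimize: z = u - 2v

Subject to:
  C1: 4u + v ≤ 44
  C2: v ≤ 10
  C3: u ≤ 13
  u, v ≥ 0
u = 0, v = 10, z = -20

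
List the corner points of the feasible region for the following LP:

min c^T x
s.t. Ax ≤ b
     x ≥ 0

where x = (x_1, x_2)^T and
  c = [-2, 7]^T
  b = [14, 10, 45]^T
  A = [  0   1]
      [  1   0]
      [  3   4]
Each vertex is the intersection of two constraint boundaries that also satisfies all remaining constraints:
  x_1 = 0 and x_2 = 0 → (0, 0)
  x_1 = 10 and x_2 = 0 → (10, 0)
  x_1 = 10 and 3x_1 + 4x_2 = 45 → (10, 3.75)
  3x_1 + 4x_2 = 45 and x_1 = 0 → (0, 11.25)

Vertices: (0, 0), (10, 0), (10, 3.75), (0, 11.25)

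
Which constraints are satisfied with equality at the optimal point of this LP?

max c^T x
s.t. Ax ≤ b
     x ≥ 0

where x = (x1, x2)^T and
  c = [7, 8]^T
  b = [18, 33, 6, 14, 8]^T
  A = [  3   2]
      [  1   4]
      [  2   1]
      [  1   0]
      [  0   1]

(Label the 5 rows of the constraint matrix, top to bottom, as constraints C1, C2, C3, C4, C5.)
Optimal: x1 = 0, x2 = 6
Binding: C3, x1 ≥ 0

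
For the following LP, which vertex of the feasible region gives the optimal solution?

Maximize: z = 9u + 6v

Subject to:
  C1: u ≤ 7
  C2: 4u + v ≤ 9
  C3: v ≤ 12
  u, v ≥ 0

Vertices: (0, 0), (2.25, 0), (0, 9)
Evaluating z = 9u + 6v at each vertex:
  (0, 0): z = 0
  (2.25, 0): z = 20.25
  (0, 9): z = 54

The largest value is z = 54, attained at (0, 9).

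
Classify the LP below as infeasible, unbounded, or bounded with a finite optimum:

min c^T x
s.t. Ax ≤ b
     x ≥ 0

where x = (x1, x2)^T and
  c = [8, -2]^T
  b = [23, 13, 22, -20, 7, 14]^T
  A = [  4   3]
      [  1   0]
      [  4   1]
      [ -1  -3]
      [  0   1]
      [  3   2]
The point (0, 7) satisfies every constraint, so the LP is feasible; the constraints give x1 ≤ 13 and x2 ≤ 7, which with x1, x2 ≥ 0 keep the feasible region inside a bounded box. A feasible, bounded LP attains a finite optimum at a vertex.

Evaluating z = 8x1 - 2x2 at each vertex:
  (0, 6.667): z = -13.33
  (0.2857, 6.571): z = -10.86
  (0, 7): z = -14

Bounded optimum: z* = -14 at (0, 7).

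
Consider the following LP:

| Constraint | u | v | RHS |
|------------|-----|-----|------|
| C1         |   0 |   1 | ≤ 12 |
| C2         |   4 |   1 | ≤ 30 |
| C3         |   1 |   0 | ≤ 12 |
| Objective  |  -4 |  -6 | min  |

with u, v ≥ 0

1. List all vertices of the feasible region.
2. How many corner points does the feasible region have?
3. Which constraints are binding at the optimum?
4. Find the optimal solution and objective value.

1. (0, 0), (7.5, 0), (4.5, 12), (0, 12)
2. 4
3. C1, C2
4. u = 4.5, v = 12, z = -90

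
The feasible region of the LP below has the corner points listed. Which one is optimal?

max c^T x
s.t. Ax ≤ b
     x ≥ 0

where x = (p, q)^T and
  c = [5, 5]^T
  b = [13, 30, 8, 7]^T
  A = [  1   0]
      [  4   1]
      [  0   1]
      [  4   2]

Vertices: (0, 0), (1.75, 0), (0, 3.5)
Evaluating z = 5p + 5q at each vertex:
  (0, 0): z = 0
  (1.75, 0): z = 8.75
  (0, 3.5): z = 17.5

The largest value is z = 17.5, attained at (0, 3.5).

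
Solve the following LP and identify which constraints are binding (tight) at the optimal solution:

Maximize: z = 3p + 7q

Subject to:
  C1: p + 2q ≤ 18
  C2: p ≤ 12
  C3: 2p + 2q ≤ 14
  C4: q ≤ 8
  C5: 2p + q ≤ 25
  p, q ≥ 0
Optimal: p = 0, q = 7
Binding: C3, p ≥ 0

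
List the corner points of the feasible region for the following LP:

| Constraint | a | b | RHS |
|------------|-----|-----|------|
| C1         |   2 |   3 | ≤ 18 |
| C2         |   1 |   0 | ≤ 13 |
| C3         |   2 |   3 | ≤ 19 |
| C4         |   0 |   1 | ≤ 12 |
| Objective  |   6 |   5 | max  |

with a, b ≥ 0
Each vertex is the intersection of two constraint boundaries that also satisfies all remaining constraints:
  a = 0 and b = 0 → (0, 0)
  2a + 3b = 18 and b = 0 → (9, 0)
  2a + 3b = 18 and a = 0 → (0, 6)

Vertices: (0, 0), (9, 0), (0, 6)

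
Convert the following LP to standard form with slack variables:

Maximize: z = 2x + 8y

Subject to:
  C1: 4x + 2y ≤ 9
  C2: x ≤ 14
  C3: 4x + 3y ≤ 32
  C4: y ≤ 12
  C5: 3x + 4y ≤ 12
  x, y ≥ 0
max z = 2x + 8y

s.t.
  4x + 2y + s1 = 9
  x + s2 = 14
  4x + 3y + s3 = 32
  y + s4 = 12
  3x + 4y + s5 = 12
  x, y, s1, s2, s3, s4, s5 ≥ 0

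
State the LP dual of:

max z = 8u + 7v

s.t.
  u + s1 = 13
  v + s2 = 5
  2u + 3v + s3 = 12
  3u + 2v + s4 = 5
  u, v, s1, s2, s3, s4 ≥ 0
Minimize: z = 13y1 + 5y2 + 12y3 + 5y4

Subject to:
  C1: -y1 - 2y3 - 3y4 ≤ -8
  C2: -y2 - 3y3 - 2y4 ≤ -7
  y1, y2, y3, y4 ≥ 0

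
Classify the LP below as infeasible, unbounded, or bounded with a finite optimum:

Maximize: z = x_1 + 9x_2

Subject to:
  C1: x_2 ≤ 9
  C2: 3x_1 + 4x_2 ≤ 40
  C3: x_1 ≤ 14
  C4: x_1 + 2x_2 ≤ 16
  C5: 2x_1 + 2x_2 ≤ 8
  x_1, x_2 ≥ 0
The point (0, 4) satisfies every constraint, so the LP is feasible; the constraints give x_1 ≤ 14 and x_2 ≤ 9, which with x_1, x_2 ≥ 0 keep the feasible region inside a bounded box. A feasible, bounded LP attains a finite optimum at a vertex.

Evaluating z = x_1 + 9x_2 at each vertex:
  (0, 0): z = 0
  (4, 0): z = 4
  (0, 4): z = 36

Feasible with finite optimum z* = 36 at (0, 4).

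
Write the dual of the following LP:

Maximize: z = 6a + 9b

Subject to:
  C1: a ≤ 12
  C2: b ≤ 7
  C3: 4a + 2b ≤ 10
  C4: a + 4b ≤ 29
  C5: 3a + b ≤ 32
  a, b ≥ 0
Minimize: z = 12y1 + 7y2 + 10y3 + 29y4 + 32y5

Subject to:
  C1: -y1 - 4y3 - y4 - 3y5 ≤ -6
  C2: -y2 - 2y3 - 4y4 - y5 ≤ -9
  y1, y2, y3, y4, y5 ≥ 0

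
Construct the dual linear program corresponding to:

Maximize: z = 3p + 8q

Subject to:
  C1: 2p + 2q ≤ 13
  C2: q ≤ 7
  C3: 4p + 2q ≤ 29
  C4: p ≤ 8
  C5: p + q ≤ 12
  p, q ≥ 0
Minimize: z = 13y1 + 7y2 + 29y3 + 8y4 + 12y5

Subject to:
  C1: -2y1 - 4y3 - y4 - y5 ≤ -3
  C2: -2y1 - y2 - 2y3 - y5 ≤ -8
  y1, y2, y3, y4, y5 ≥ 0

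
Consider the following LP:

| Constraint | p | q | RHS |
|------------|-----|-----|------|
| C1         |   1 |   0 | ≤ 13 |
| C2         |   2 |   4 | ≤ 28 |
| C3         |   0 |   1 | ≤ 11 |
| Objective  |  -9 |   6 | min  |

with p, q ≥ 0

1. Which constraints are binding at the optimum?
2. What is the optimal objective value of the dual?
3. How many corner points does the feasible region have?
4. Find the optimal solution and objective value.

1. C1, q ≥ 0
2. -117 (by strong duality, equal to the primal optimum)
3. 4
4. p = 13, q = 0, z = -117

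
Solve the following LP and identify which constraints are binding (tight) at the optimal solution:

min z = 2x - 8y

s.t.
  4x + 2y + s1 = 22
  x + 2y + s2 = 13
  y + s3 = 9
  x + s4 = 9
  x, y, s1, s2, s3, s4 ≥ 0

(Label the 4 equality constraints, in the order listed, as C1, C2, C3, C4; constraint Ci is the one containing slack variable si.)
Optimal: x = 0, y = 6.5
Binding: C2, x ≥ 0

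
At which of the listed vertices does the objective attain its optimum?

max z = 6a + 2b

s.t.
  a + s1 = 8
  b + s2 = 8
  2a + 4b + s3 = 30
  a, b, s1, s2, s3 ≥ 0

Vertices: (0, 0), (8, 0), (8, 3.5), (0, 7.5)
Evaluating z = 6a + 2b at each vertex:
  (0, 0): z = 0
  (8, 0): z = 48
  (8, 3.5): z = 55
  (0, 7.5): z = 15

The largest value is z = 55, attained at (8, 3.5).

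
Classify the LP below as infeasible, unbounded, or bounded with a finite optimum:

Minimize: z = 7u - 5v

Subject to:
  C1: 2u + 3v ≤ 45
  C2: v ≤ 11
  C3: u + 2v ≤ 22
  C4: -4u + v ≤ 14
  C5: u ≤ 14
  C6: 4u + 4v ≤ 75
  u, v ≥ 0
The point (0, 11) satisfies every constraint, so the LP is feasible; the constraints give u ≤ 14 and v ≤ 11, which with u, v ≥ 0 keep the feasible region inside a bounded box. A feasible, bounded LP attains a finite optimum at a vertex.

Evaluating z = 7u - 5v at each vertex:
  (0, 0): z = 0
  (14, 0): z = 98
  (14, 4): z = 78
  (0, 11): z = -55

Bounded optimum: z* = -55 at (0, 11).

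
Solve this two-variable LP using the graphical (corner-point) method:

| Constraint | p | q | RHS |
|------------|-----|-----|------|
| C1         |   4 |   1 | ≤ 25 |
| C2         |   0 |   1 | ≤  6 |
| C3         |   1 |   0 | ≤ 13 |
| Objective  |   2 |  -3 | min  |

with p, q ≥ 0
p = 0, q = 6, z = -18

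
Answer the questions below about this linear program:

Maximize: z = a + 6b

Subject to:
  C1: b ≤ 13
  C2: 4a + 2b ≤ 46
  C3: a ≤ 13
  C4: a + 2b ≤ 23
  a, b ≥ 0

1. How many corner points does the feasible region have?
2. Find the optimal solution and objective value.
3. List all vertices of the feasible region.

1. 4
2. a = 0, b = 11.5, z = 69
3. (0, 0), (11.5, 0), (7.667, 7.667), (0, 11.5)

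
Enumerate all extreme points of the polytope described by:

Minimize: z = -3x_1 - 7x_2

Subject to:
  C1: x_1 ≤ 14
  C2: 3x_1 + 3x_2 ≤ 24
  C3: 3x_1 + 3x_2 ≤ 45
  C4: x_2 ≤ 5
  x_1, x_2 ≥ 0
Each vertex is the intersection of two constraint boundaries that also satisfies all remaining constraints:
  x_1 = 0 and x_2 = 0 → (0, 0)
  3x_1 + 3x_2 = 24 and x_2 = 0 → (8, 0)
  3x_1 + 3x_2 = 24 and x_2 = 5 → (3, 5)
  x_2 = 5 and x_1 = 0 → (0, 5)

Vertices: (0, 0), (8, 0), (3, 5), (0, 5)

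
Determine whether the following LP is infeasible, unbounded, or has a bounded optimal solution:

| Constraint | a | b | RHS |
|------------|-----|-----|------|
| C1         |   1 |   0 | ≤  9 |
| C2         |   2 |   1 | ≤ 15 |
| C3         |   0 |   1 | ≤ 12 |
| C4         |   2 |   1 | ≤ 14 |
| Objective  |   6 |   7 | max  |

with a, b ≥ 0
The point (1, 12) satisfies every constraint, so the LP is feasible; the constraints give a ≤ 9 and b ≤ 12, which with a, b ≥ 0 keep the feasible region inside a bounded box. A feasible, bounded LP attains a finite optimum at a vertex.

Evaluating z = 6a + 7b at each vertex:
  (0, 0): z = 0
  (7, 0): z = 42
  (1, 12): z = 90
  (0, 12): z = 84

Bounded optimum: z* = 90 at (1, 12).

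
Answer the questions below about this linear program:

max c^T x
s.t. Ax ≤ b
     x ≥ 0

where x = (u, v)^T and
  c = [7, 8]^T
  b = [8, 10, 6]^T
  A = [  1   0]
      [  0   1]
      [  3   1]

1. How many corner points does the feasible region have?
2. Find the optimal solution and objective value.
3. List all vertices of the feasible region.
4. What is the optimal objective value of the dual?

1. 3
2. u = 0, v = 6, z = 48
3. (0, 0), (2, 0), (0, 6)
4. 48 (by strong duality, equal to the primal optimum)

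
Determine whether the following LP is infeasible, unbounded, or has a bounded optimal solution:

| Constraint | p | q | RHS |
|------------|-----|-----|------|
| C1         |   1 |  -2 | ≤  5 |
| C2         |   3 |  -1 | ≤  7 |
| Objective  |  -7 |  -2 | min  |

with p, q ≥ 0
Feasible point: (0, 0) satisfies every constraint, so the LP is feasible.
Direction d = (0, 1): for each constraint row a, a·d ≤ 0 —
  (1)(0) + (-2)(1) = -2 ≤ 0
  (3)(0) + (-1)(1) = -1 ≤ 0
and d ≥ 0, so (0, 0) + t·d stays feasible for every t ≥ 0. Along this ray z = -7p - 2q changes by -2 per unit t, so z → −∞.

Unbounded — the objective can decrease without bound over the feasible region.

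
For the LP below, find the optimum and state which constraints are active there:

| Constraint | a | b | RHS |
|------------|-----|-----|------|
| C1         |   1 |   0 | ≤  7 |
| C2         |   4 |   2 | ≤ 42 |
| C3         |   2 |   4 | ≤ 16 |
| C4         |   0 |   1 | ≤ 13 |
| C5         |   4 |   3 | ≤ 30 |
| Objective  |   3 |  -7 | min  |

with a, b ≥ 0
Optimal: a = 0, b = 4
Binding: C3, a ≥ 0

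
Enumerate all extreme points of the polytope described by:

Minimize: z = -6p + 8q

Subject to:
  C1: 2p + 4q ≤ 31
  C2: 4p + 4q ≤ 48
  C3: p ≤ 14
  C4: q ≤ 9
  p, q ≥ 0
Each vertex is the intersection of two constraint boundaries that also satisfies all remaining constraints:
  p = 0 and q = 0 → (0, 0)
  4p + 4q = 48 and q = 0 → (12, 0)
  2p + 4q = 31 and 4p + 4q = 48 → (8.5, 3.5)
  2p + 4q = 31 and p = 0 → (0, 7.75)

Vertices: (0, 0), (12, 0), (8.5, 3.5), (0, 7.75)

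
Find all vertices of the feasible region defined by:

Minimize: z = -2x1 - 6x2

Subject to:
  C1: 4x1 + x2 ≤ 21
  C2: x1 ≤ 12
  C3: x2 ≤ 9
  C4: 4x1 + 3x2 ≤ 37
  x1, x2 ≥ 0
Each vertex is the intersection of two constraint boundaries that also satisfies all remaining constraints:
  x1 = 0 and x2 = 0 → (0, 0)
  4x1 + x2 = 21 and x2 = 0 → (5.25, 0)
  4x1 + x2 = 21 and 4x1 + 3x2 = 37 → (3.25, 8)
  x2 = 9 and 4x1 + 3x2 = 37 → (2.5, 9)
  x2 = 9 and x1 = 0 → (0, 9)

Vertices: (0, 0), (5.25, 0), (3.25, 8), (2.5, 9), (0, 9)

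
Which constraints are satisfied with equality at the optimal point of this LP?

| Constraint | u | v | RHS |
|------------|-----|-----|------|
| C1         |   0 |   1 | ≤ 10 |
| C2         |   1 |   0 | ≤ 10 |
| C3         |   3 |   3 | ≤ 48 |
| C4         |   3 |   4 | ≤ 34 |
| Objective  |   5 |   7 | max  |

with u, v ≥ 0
Optimal: u = 0, v = 8.5
Slack at optimum:
  C1: slack = 1.5
  C2: slack = 10
  C3: slack = 22.5
  C4: slack = 0 (binding)
  u ≥ 0: u = 0 (binding)
  v ≥ 0: v = 8.5
Binding constraints: C4, u ≥ 0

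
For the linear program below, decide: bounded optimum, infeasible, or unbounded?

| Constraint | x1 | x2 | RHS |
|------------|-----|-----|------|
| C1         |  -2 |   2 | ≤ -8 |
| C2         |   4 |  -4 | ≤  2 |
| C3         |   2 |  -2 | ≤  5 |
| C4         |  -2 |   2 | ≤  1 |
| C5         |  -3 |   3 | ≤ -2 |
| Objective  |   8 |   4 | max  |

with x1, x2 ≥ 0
C3 requires 2x1 - 2x2 ≤ 5, while C1 (-2x1 + 2x2 ≤ -8) is equivalent to 2x1 - 2x2 ≥ 8. Together they would need 8 ≤ 2x1 - 2x2 ≤ 5, which is impossible since 8 > 5. No point satisfies all constraints.

The feasible region is empty; the LP is infeasible.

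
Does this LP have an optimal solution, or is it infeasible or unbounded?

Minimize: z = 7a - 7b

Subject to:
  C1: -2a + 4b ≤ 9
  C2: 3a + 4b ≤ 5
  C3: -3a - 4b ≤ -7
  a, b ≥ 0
C2 requires 3a + 4b ≤ 5, while C3 (-3a - 4b ≤ -7) is equivalent to 3a + 4b ≥ 7. Together they would need 7 ≤ 3a + 4b ≤ 5, which is impossible since 7 > 5. No point satisfies all constraints.

Infeasible — the constraint set is empty.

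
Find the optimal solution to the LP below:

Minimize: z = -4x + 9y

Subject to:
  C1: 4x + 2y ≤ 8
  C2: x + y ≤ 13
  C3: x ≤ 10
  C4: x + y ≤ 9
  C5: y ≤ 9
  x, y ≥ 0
Each vertex is the intersection of two constraint boundaries that also satisfies all remaining constraints:
  x = 0 and y = 0 → (0, 0)
  4x + 2y = 8 and y = 0 → (2, 0)
  4x + 2y = 8 and x = 0 → (0, 4)

Evaluating z = -4x + 9y at each vertex:
  (0, 0): z = 0
  (2, 0): z = -8
  (0, 4): z = 36

The minimum is at (2, 0) with z = -8.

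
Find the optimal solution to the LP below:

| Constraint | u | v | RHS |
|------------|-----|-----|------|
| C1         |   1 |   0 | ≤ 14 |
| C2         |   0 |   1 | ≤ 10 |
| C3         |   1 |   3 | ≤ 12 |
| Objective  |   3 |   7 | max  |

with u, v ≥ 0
u = 12, v = 0, z = 36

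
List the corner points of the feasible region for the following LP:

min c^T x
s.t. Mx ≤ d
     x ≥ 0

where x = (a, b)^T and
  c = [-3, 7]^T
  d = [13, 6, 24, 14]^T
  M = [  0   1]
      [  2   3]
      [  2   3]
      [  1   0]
Each vertex is the intersection of two constraint boundaries that also satisfies all remaining constraints:
  a = 0 and b = 0 → (0, 0)
  2a + 3b = 6 and b = 0 → (3, 0)
  2a + 3b = 6 and a = 0 → (0, 2)

Vertices: (0, 0), (3, 0), (0, 2)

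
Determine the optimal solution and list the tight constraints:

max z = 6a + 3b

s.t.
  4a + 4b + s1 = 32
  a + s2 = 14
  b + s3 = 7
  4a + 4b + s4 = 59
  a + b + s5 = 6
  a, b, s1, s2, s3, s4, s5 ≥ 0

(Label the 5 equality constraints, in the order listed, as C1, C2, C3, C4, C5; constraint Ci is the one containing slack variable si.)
Optimal: a = 6, b = 0
Binding: C5, b ≥ 0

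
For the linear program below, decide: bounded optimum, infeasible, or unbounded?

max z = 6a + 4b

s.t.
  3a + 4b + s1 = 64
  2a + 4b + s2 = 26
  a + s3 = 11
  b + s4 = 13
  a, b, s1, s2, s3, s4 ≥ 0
The point (11, 1) satisfies every constraint, so the LP is feasible; the constraints give a ≤ 11 and b ≤ 13, which with a, b ≥ 0 keep the feasible region inside a bounded box. A feasible, bounded LP attains a finite optimum at a vertex.

Evaluating z = 6a + 4b at each vertex:
  (0, 0): z = 0
  (11, 0): z = 66
  (11, 1): z = 70
  (0, 6.5): z = 26

Feasible with finite optimum z* = 70 at (11, 1).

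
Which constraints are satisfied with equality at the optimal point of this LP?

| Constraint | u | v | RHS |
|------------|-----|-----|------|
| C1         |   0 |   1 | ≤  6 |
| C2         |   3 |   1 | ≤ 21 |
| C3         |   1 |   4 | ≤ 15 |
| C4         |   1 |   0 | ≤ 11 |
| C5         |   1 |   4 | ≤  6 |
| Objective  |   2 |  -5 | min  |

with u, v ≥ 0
Optimal: u = 0, v = 1.5
Binding: C5, u ≥ 0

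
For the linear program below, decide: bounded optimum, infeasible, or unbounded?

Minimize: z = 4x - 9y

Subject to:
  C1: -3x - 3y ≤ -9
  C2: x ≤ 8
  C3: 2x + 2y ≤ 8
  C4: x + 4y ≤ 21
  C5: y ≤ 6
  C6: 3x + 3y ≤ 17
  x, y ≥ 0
The point (0, 4) satisfies every constraint, so the LP is feasible; the constraints give x ≤ 8 and y ≤ 6, which with x, y ≥ 0 keep the feasible region inside a bounded box. A feasible, bounded LP attains a finite optimum at a vertex.

Evaluating z = 4x - 9y at each vertex:
  (3, 0): z = 12
  (4, 0): z = 16
  (0, 4): z = -36
  (0, 3): z = -27

Feasible with finite optimum z* = -36 at (0, 4).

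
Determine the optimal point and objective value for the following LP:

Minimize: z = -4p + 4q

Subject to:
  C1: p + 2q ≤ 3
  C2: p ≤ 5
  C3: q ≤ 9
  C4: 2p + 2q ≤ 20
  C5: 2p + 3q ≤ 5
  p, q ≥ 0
p = 2.5, q = 0, z = -10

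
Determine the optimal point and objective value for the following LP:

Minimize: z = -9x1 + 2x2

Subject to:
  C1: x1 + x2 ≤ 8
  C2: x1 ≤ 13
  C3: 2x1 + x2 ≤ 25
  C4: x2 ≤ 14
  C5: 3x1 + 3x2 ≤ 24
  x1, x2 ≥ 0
Each vertex is the intersection of two constraint boundaries that also satisfies all remaining constraints:
  x1 = 0 and x2 = 0 → (0, 0)
  x1 + x2 = 8 and x2 = 0 → (8, 0)
  x1 + x2 = 8 and x1 = 0 → (0, 8)

Evaluating z = -9x1 + 2x2 at each vertex:
  (0, 0): z = 0
  (8, 0): z = -72
  (0, 8): z = 16

The minimum is at (8, 0) with z = -72.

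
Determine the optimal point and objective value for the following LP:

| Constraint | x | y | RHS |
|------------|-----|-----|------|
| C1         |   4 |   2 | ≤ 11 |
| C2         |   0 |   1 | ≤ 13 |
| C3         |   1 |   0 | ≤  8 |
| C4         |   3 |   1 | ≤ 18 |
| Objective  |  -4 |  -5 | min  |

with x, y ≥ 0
Each vertex is the intersection of two constraint boundaries that also satisfies all remaining constraints:
  x = 0 and y = 0 → (0, 0)
  4x + 2y = 11 and y = 0 → (2.75, 0)
  4x + 2y = 11 and x = 0 → (0, 5.5)

Evaluating z = -4x - 5y at each vertex:
  (0, 0): z = 0
  (2.75, 0): z = -11
  (0, 5.5): z = -27.5

The minimum is at (0, 5.5) with z = -27.5.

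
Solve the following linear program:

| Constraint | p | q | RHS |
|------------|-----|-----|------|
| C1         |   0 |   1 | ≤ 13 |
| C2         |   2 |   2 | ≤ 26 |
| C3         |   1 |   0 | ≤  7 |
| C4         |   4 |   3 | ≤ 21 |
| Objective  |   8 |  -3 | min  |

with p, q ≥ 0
p = 0, q = 7, z = -21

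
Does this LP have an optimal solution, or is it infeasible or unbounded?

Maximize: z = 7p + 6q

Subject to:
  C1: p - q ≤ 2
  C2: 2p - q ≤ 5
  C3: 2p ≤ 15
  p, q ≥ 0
Feasible point: (0, 0) satisfies every constraint, so the LP is feasible.
Direction d = (0, 1): for each constraint row a, a·d ≤ 0 —
  (1)(0) + (-1)(1) = -1 ≤ 0
  (2)(0) + (-1)(1) = -1 ≤ 0
  (2)(0) + (0)(1) = 0 ≤ 0
and d ≥ 0, so (0, 0) + t·d stays feasible for every t ≥ 0. Along this ray z = 7p + 6q changes by 6 per unit t, so z → +∞.

Unbounded — the objective can increase without bound over the feasible region.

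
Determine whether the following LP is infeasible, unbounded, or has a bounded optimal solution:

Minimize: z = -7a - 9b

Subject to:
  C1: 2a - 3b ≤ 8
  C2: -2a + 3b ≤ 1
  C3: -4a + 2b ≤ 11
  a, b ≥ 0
Feasible point: (0, 0) satisfies every constraint, so the LP is feasible.
Direction d = (3, 2): for each constraint row a, a·d ≤ 0 —
  (2)(3) + (-3)(2) = 0 ≤ 0
  (-2)(3) + (3)(2) = 0 ≤ 0
  (-4)(3) + (2)(2) = -8 ≤ 0
and d ≥ 0, so (0, 0) + t·d stays feasible for every t ≥ 0. Along this ray z = -7a - 9b changes by -39 per unit t, so z → −∞.

The LP is unbounded; z can be made arbitrarily small.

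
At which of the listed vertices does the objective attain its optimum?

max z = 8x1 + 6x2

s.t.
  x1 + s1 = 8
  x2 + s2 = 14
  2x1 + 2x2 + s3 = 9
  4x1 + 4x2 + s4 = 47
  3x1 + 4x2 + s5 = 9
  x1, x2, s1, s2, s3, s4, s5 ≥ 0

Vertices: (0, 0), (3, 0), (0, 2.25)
Evaluating z = 8x1 + 6x2 at each vertex:
  (0, 0): z = 0
  (3, 0): z = 24
  (0, 2.25): z = 13.5

The largest value is z = 24, attained at (3, 0).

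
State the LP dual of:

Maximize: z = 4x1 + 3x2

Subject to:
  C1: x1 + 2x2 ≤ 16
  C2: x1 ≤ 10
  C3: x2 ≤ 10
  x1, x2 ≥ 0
Minimize: z = 16y1 + 10y2 + 10y3

Subject to:
  C1: -y1 - y2 ≤ -4
  C2: -2y1 - y3 ≤ -3
  y1, y2, y3 ≥ 0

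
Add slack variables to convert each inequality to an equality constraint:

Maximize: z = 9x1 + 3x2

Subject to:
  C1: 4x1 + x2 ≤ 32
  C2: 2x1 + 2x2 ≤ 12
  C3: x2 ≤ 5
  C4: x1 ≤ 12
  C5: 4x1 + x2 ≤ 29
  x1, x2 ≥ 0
max z = 9x1 + 3x2

s.t.
  4x1 + x2 + s1 = 32
  2x1 + 2x2 + s2 = 12
  x2 + s3 = 5
  x1 + s4 = 12
  4x1 + x2 + s5 = 29
  x1, x2, s1, s2, s3, s4, s5 ≥ 0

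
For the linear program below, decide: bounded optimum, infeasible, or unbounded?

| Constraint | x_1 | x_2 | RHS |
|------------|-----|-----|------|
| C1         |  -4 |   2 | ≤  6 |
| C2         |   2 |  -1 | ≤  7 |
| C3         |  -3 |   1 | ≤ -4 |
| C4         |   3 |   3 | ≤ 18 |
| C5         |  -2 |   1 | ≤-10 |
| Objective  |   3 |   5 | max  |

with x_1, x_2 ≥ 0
C2 requires 2x_1 - x_2 ≤ 7, while C5 (-2x_1 + x_2 ≤ -10) is equivalent to 2x_1 - x_2 ≥ 10. Together they would need 10 ≤ 2x_1 - x_2 ≤ 7, which is impossible since 10 > 7. No point satisfies all constraints.

Infeasible: no point satisfies all constraints simultaneously.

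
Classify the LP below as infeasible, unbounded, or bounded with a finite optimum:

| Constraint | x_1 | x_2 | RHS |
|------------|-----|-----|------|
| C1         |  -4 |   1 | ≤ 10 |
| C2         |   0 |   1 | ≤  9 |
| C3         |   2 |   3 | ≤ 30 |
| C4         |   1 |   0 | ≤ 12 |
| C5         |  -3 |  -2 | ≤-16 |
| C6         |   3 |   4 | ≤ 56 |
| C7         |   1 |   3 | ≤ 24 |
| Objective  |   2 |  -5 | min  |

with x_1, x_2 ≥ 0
The point (0, 8) satisfies every constraint, so the LP is feasible; the constraints give x_1 ≤ 12 and x_2 ≤ 9, which with x_1, x_2 ≥ 0 keep the feasible region inside a bounded box. A feasible, bounded LP attains a finite optimum at a vertex.

Feasible with finite optimum z* = -40 at (0, 8).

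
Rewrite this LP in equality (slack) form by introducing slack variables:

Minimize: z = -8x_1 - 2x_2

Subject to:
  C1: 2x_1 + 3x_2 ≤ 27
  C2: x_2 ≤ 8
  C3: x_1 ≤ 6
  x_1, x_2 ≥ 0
min z = -8x_1 - 2x_2

s.t.
  2x_1 + 3x_2 + s1 = 27
  x_2 + s2 = 8
  x_1 + s3 = 6
  x_1, x_2, s1, s2, s3 ≥ 0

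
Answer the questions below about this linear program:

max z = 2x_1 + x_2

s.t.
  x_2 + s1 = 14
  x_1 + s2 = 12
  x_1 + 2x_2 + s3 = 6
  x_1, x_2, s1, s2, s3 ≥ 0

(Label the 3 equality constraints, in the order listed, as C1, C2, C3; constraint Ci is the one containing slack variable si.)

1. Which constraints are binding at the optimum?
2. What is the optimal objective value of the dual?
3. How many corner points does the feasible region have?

1. C3, x_2 ≥ 0
2. 12 (by strong duality, equal to the primal optimum)
3. 3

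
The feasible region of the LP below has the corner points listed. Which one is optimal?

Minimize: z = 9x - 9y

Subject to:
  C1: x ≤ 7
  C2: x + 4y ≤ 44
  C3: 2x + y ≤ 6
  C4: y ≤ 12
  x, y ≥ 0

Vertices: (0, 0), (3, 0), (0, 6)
(0, 6) with z = -54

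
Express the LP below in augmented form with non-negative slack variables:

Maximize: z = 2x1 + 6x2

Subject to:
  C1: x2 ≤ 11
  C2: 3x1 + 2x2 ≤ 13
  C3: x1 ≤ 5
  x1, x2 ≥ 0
max z = 2x1 + 6x2

s.t.
  x2 + s1 = 11
  3x1 + 2x2 + s2 = 13
  x1 + s3 = 5
  x1, x2, s1, s2, s3 ≥ 0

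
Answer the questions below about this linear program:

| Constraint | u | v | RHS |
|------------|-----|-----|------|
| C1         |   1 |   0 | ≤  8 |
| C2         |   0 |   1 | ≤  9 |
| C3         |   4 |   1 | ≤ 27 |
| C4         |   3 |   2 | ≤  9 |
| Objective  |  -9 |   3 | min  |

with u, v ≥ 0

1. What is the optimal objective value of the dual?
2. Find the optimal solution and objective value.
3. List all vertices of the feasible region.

1. -27 (by strong duality, equal to the primal optimum)
2. u = 3, v = 0, z = -27
3. (0, 0), (3, 0), (0, 4.5)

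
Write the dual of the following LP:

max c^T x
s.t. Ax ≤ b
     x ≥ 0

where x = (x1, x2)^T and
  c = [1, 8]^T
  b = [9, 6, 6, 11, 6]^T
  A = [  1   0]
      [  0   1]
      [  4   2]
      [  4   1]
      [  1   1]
Minimize: z = 9y1 + 6y2 + 6y3 + 11y4 + 6y5

Subject to:
  C1: -y1 - 4y3 - 4y4 - y5 ≤ -1
  C2: -y2 - 2y3 - y4 - y5 ≤ -8
  y1, y2, y3, y4, y5 ≥ 0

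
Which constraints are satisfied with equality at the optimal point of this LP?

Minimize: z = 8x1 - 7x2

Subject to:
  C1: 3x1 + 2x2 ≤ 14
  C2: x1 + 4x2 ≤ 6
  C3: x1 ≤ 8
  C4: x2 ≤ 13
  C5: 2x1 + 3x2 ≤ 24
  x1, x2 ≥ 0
Optimal: x1 = 0, x2 = 1.5
Binding: C2, x1 ≥ 0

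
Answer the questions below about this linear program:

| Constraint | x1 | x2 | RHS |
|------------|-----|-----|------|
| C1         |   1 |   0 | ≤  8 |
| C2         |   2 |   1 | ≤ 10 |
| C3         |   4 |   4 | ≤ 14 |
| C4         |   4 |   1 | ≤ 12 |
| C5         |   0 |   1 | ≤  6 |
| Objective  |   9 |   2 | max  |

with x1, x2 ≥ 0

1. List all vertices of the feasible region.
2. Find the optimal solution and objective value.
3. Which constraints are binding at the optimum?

1. (0, 0), (3, 0), (2.833, 0.6667), (0, 3.5)
2. x1 = 3, x2 = 0, z = 27
3. C4, x2 ≥ 0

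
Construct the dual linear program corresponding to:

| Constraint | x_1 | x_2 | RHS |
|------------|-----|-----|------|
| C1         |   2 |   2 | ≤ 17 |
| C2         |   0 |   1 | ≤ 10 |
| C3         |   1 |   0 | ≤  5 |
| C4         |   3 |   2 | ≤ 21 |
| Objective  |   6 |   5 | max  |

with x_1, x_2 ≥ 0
Minimize: z = 17y1 + 10y2 + 5y3 + 21y4

Subject to:
  C1: -2y1 - y3 - 3y4 ≤ -6
  C2: -2y1 - y2 - 2y4 ≤ -5
  y1, y2, y3, y4 ≥ 0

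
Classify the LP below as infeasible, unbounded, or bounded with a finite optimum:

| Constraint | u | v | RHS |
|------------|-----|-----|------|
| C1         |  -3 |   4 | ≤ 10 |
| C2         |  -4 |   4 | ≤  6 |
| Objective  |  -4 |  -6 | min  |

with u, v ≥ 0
Feasible point: (0, 0) satisfies every constraint, so the LP is feasible.
Direction d = (1, 0): for each constraint row a, a·d ≤ 0 —
  (-3)(1) + (4)(0) = -3 ≤ 0
  (-4)(1) + (4)(0) = -4 ≤ 0
and d ≥ 0, so (0, 0) + t·d stays feasible for every t ≥ 0. Along this ray z = -4u - 6v changes by -4 per unit t, so z → −∞.

Unbounded — the objective can decrease without bound over the feasible region.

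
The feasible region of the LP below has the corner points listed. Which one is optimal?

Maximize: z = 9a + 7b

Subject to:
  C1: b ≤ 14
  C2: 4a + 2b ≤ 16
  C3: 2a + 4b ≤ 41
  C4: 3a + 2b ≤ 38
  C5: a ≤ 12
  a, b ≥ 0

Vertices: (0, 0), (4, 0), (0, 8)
(0, 8) with z = 56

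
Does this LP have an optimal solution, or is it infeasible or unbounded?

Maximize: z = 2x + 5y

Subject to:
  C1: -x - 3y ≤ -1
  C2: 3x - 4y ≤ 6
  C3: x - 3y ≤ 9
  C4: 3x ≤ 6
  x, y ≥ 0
Feasible point: (0, 1) satisfies every constraint, so the LP is feasible.
Direction d = (0, 1): for each constraint row a, a·d ≤ 0 —
  (-1)(0) + (-3)(1) = -3 ≤ 0
  (3)(0) + (-4)(1) = -4 ≤ 0
  (1)(0) + (-3)(1) = -3 ≤ 0
  (3)(0) + (0)(1) = 0 ≤ 0
and d ≥ 0, so (0, 1) + t·d stays feasible for every t ≥ 0. Along this ray z = 2x + 5y changes by 5 per unit t, so z → +∞.

Unbounded — the objective can increase without bound over the feasible region.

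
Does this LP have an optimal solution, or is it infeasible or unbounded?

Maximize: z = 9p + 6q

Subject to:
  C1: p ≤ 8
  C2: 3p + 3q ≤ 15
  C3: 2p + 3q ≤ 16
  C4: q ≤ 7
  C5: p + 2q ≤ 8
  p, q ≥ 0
The point (5, 0) satisfies every constraint, so the LP is feasible; the constraints give p ≤ 8 and q ≤ 7, which with p, q ≥ 0 keep the feasible region inside a bounded box. A feasible, bounded LP attains a finite optimum at a vertex.

The LP has an optimal solution: (5, 0) with z = 45.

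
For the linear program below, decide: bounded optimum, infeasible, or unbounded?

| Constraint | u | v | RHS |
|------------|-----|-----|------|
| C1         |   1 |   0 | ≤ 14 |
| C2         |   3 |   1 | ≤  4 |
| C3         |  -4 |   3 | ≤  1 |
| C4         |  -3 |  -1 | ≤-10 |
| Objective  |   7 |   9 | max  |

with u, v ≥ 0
C2 requires 3u + v ≤ 4, while C4 (-3u - v ≤ -10) is equivalent to 3u + v ≥ 10. Together they would need 10 ≤ 3u + v ≤ 4, which is impossible since 10 > 4. No point satisfies all constraints.

The feasible region is empty; the LP is infeasible.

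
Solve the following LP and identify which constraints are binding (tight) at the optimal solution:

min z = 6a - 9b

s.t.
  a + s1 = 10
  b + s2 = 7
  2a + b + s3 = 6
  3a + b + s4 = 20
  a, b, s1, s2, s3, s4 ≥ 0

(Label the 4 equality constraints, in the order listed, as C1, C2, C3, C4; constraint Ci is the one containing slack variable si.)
Optimal: a = 0, b = 6
Binding: C3, a ≥ 0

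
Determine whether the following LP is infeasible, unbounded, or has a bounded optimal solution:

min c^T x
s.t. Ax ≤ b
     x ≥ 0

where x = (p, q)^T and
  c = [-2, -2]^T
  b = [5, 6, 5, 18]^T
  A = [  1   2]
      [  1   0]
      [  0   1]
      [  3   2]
The point (5, 0) satisfies every constraint, so the LP is feasible; the constraints give p ≤ 6 and q ≤ 5, which with p, q ≥ 0 keep the feasible region inside a bounded box. A feasible, bounded LP attains a finite optimum at a vertex.

Evaluating z = -2p - 2q at each vertex:
  (0, 0): z = 0
  (5, 0): z = -10
  (0, 2.5): z = -5

Feasible with finite optimum z* = -10 at (5, 0).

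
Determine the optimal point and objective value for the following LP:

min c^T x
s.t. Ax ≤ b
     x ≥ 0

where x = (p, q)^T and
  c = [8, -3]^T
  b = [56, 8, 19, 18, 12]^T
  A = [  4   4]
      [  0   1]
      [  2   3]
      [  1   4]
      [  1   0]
Each vertex is the intersection of two constraint boundaries that also satisfies all remaining constraints:
  p = 0 and q = 0 → (0, 0)
  2p + 3q = 19 and q = 0 → (9.5, 0)
  2p + 3q = 19 and p + 4q = 18 → (4.4, 3.4)
  p + 4q = 18 and p = 0 → (0, 4.5)

Evaluating z = 8p - 3q at each vertex:
  (0, 0): z = 0
  (9.5, 0): z = 76
  (4.4, 3.4): z = 25
  (0, 4.5): z = -13.5

The minimum is at (0, 4.5) with z = -13.5.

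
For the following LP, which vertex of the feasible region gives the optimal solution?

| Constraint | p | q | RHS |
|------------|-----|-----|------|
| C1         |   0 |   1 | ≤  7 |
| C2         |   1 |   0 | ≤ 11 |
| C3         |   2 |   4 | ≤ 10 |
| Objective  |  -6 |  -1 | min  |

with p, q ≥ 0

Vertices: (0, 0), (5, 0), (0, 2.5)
Evaluating z = -6p - q at each vertex:
  (0, 0): z = 0
  (5, 0): z = -30
  (0, 2.5): z = -2.5

The smallest value is z = -30, attained at (5, 0).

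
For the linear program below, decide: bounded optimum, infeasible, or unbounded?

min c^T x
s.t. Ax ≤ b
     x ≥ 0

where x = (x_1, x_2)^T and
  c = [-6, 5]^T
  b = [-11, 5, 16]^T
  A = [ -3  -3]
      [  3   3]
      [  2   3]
One constraint requires 3x_1 + 3x_2 ≤ 5, while the constraint -3x_1 - 3x_2 ≤ -11 is equivalent to 3x_1 + 3x_2 ≥ 11. Together they would need 11 ≤ 3x_1 + 3x_2 ≤ 5, which is impossible since 11 > 5. No point satisfies all constraints.

Infeasible — the constraint set is empty.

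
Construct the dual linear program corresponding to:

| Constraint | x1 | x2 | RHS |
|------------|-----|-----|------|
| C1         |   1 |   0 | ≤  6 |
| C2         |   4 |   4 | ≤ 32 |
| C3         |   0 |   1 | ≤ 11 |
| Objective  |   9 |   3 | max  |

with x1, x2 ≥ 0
Minimize: z = 6y1 + 32y2 + 11y3

Subject to:
  C1: -y1 - 4y2 ≤ -9
  C2: -4y2 - y3 ≤ -3
  y1, y2, y3 ≥ 0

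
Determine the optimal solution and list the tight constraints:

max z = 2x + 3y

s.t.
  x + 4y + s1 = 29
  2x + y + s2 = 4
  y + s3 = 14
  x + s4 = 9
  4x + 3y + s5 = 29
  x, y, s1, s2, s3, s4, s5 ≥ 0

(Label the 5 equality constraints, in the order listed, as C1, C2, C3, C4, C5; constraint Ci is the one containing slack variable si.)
Optimal: x = 0, y = 4
Slack at optimum:
  C1: slack = 13
  C2: slack = 0 (binding)
  C3: slack = 10
  C4: slack = 9
  C5: slack = 17
  x ≥ 0: x = 0 (binding)
  y ≥ 0: y = 4
Binding constraints: C2, x ≥ 0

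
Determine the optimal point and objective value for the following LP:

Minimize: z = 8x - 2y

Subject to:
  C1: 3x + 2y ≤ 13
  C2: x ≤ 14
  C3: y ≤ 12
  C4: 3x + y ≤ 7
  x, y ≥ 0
Each vertex is the intersection of two constraint boundaries that also satisfies all remaining constraints:
  x = 0 and y = 0 → (0, 0)
  3x + y = 7 and y = 0 → (2.333, 0)
  3x + 2y = 13 and 3x + y = 7 → (0.3333, 6)
  3x + 2y = 13 and x = 0 → (0, 6.5)

Evaluating z = 8x - 2y at each vertex:
  (0, 0): z = 0
  (2.333, 0): z = 18.67
  (0.3333, 6): z = -9.333
  (0, 6.5): z = -13

The minimum is at (0, 6.5) with z = -13.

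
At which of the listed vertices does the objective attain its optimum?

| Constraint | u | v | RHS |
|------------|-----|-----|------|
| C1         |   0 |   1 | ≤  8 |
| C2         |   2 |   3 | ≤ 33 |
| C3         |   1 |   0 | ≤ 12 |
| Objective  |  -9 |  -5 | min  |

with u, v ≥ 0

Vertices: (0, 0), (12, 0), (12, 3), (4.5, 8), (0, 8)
Evaluating z = -9u - 5v at each vertex:
  (0, 0): z = 0
  (12, 0): z = -108
  (12, 3): z = -123
  (4.5, 8): z = -80.5
  (0, 8): z = -40

The smallest value is z = -123, attained at (12, 3).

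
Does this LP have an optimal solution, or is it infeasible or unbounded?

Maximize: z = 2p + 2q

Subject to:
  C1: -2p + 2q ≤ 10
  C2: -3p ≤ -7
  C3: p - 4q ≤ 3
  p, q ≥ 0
Feasible point: (3, 0) satisfies every constraint, so the LP is feasible.
Direction d = (1, 1): for each constraint row a, a·d ≤ 0 —
  (-2)(1) + (2)(1) = 0 ≤ 0
  (-3)(1) + (0)(1) = -3 ≤ 0
  (1)(1) + (-4)(1) = -3 ≤ 0
and d ≥ 0, so (3, 0) + t·d stays feasible for every t ≥ 0. Along this ray z = 2p + 2q changes by 4 per unit t, so z → +∞.

Unbounded — the objective can increase without bound over the feasible region.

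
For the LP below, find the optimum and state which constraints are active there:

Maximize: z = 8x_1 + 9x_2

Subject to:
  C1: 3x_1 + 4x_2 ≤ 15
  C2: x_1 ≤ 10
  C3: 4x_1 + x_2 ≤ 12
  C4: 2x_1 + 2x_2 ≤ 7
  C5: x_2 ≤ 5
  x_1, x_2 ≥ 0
Optimal: x_1 = 0, x_2 = 3.5
Slack at optimum:
  C1: slack = 1
  C2: slack = 10
  C3: slack = 8.5
  C4: slack = 0 (binding)
  C5: slack = 1.5
  x_1 ≥ 0: x_1 = 0 (binding)
  x_2 ≥ 0: x_2 = 3.5
Binding constraints: C4, x_1 ≥ 0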